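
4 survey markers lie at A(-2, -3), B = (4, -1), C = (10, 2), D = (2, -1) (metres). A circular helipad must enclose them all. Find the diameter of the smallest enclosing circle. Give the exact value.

13

By Welzl's lemma the MEC is supported by two points (diametrically opposite) or three points (on a circumcircle).
The farthest pair is A–C with squared distance 169. The circle on this segment as diameter has centre (4, -0.5) and r² = 169/4 = 42.25.
Check B: distance² to centre = 0.25 ≤ 42.25, so it lies inside.
All remaining points lie in this disk, and no smaller disk contains both endpoints, so this is the minimum enclosing circle.
Diameter = 2r = 2√(42.25) = 13.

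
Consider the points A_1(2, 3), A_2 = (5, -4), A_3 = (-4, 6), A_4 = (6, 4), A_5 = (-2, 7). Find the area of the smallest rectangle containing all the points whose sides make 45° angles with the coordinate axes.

85.5

In coordinates u = x + y, v = x − y the rectangle is axis-aligned; the map (x,y)→(u,v) scales areas by 2.
u-values: 5, 1, 2, 10, 5; range = 10 − 1 = 9.
v-values: -1, 9, -10, 2, -9; range = 9 − (-10) = 19.
Area = (9 × 19) / 2 = 85.5.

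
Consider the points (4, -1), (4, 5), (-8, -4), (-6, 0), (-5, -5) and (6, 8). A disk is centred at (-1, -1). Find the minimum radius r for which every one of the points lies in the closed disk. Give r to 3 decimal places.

11.402

The required radius is the distance from (-1, -1) to the farthest point.
Squared distances: 25, 61, 58, 26, 32, 130.
Maximum is 130, attained at (6, 8).
r = √130 ≈ 11.402.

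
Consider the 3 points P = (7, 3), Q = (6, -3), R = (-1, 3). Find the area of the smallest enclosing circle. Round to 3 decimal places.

68.613

Side lengths²: PQ² = 37, PR² = 64, QR² = 85.
Since QR² = 85 < 64 + 37 = 101, the triangle is acute, so the smallest enclosing circle is the circumcircle.
Circumcentre = (3, 7/12), r² = 3145/144.
Area = π·r² = π·3145/144 ≈ 68.613.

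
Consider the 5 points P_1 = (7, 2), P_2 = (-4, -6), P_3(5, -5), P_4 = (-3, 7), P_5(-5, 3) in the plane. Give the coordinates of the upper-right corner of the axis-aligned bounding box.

x-range [-5, 7], y-range [-6, 7].
The upper-right corner is (7, 7).

(7, 7)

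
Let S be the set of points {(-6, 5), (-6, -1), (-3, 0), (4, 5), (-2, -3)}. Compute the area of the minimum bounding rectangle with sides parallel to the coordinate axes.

80

x ranges over [-6, 4], width 10.
y ranges over [-3, 5], height 8.
Area = 10 × 8 = 80.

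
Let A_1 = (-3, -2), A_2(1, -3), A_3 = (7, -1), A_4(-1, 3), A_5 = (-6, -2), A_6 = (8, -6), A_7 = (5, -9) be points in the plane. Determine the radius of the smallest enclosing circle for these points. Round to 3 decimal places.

By Welzl's lemma the MEC is supported by two points (diametrically opposite) or three points (on a circumcircle).
The farthest pair is A_5–A_6 with squared distance 212. The circle on this segment as diameter has centre (1, -4) and r² = 212/4 = 53.
Check A_1: distance² to centre = 20 ≤ 53, so it lies inside.
All remaining points lie in this disk, and no smaller disk contains both endpoints, so this is the minimum enclosing circle.
r = √53 ≈ 7.280.

7.280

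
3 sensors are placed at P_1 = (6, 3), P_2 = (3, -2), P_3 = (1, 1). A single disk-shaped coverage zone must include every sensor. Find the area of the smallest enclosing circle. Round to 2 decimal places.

27.89

Side lengths²: P_1P_2² = 34, P_1P_3² = 29, P_2P_3² = 13.
Since P_1P_2² = 34 < 29 + 13 = 42, the triangle is acute, so the smallest enclosing circle is the circumcircle.
Circumcentre = (151/38, 31/38), r² = 6409/722.
Area = π·r² = π·6409/722 ≈ 27.89.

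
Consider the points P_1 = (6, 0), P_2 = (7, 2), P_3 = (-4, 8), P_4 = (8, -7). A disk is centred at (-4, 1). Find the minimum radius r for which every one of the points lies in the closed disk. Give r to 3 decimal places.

14.422

The required radius is the distance from (-4, 1) to the farthest point.
Squared distances: 101, 122, 49, 208.
Maximum is 208, attained at P_4.
r = √208 ≈ 14.422.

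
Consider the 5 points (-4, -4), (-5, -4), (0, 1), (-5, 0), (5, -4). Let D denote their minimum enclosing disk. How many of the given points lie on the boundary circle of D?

3

The farthest pair is (-5, 0)–(5, -4) with squared distance 116. The circle on this segment as diameter has centre (0, -2) and r² = 116/4 = 29.
Check (-4, -4): distance² to centre = 20 ≤ 29, so it lies inside.
All remaining points lie in this disk, and no smaller disk contains both endpoints, so this is the minimum enclosing circle.
The points at distance exactly r from the centre are (-5, -4), (-5, 0), (5, -4) — 3 points.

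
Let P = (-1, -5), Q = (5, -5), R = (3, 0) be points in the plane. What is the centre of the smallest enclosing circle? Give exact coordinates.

(2, -3.3)

Side lengths²: PQ² = 36, PR² = 41, QR² = 29.
Since PR² = 41 < 36 + 29 = 65, the triangle is acute, so the smallest enclosing circle is the circumcircle.
Circumcentre = (2, -3.3), r² = 11.89.
Centre = (2, -3.3).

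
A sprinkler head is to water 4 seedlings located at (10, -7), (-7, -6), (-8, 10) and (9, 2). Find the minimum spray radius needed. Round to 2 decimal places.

By Welzl's lemma the MEC is supported by two points (diametrically opposite) or three points (on a circumcircle).
The farthest pair is (10, -7)–(-8, 10) with squared distance 613. The circle on this segment as diameter has centre (1, 1.5) and r² = 613/4 = 153.25.
Check (-7, -6): distance² to centre = 120.25 ≤ 153.25, so it lies inside.
All remaining points lie in this disk, and no smaller disk contains both endpoints, so this is the minimum enclosing circle.
r = √(153.25) ≈ 12.38.

12.38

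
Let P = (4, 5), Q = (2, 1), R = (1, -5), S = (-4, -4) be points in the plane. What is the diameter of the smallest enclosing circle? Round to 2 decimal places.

A smallest enclosing disk is always determined by at most three of the input points on its boundary.
The farthest pair is P–S with squared distance 145. The circle on this segment as diameter has centre (0, 0.5) and r² = 145/4 = 36.25.
Check Q: distance² to centre = 4.25 ≤ 36.25, so it lies inside.
All remaining points lie in this disk, and no smaller disk contains both endpoints, so this is the minimum enclosing circle.
Diameter = 2r = 2√(36.25) ≈ 12.04.

12.04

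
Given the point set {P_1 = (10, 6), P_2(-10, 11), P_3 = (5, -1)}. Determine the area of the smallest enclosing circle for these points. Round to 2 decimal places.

Side lengths²: P_1P_2² = 425, P_1P_3² = 74, P_2P_3² = 369.
Since P_1P_2² = 425 < 369 + 74 = 443, the triangle is acute, so the smallest enclosing circle is the circumcircle.
Circumcentre = (-3/22, 175/22), r² = 25789/242.
Area = π·r² = π·25789/242 ≈ 334.79.

334.79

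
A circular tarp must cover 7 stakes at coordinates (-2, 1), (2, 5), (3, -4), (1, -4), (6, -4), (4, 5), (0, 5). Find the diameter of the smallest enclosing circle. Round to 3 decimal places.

10.817

The farthest pair is (6, -4)–(0, 5) with squared distance 117. The circle on this segment as diameter has centre (3, 0.5) and r² = 117/4 = 29.25.
Check (-2, 1): distance² to centre = 25.25 ≤ 29.25, so it lies inside.
All remaining points lie in this disk, and no smaller disk contains both endpoints, so this is the minimum enclosing circle.
Diameter = 2r = 2√(29.25) ≈ 10.817.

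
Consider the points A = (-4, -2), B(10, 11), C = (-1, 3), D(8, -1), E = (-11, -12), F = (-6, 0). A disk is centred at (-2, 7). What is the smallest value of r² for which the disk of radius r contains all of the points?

The required radius is the distance from (-2, 7) to the farthest point.
Squared distances: 85, 160, 17, 164, 442, 65.
Maximum is 442, attained at E.

442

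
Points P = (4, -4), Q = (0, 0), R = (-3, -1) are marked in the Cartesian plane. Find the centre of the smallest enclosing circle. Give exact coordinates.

(0.5, -2.5)

Side lengths²: PQ² = 32, PR² = 58, QR² = 10.
Since PR² = 58 ≥ 32 + 10 = 42, the angle opposite PR is not acute, so the smallest enclosing circle has PR as diameter.
Centre = midpoint of PR = (0.5, -2.5), r² = 58/4 = 14.5.
Centre = (0.5, -2.5).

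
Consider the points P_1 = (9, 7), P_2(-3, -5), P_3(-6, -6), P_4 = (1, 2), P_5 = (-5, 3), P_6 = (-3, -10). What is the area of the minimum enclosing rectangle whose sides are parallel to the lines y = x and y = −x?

In coordinates u = x + y, v = x − y the rectangle is axis-aligned; the map (x,y)→(u,v) scales areas by 2.
u-values: 16, -8, -12, 3, -2, -13; range = 16 − (-13) = 29.
v-values: 2, 2, 0, -1, -8, 7; range = 7 − (-8) = 15.
Area = (29 × 15) / 2 = 217.5.

217.5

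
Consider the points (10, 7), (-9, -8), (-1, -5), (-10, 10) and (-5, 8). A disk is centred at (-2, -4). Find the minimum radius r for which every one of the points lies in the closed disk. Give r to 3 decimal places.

The required radius is the distance from (-2, -4) to the farthest point.
Squared distances: 265, 65, 2, 260, 153.
Maximum is 265, attained at (10, 7).
r = √265 ≈ 16.279.

16.279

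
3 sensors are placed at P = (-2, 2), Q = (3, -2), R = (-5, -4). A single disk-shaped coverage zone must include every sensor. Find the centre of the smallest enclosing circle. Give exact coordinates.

(-17/14, -15/7)

Side lengths²: PQ² = 41, PR² = 45, QR² = 68.
Since QR² = 68 < 45 + 41 = 86, the triangle is acute, so the smallest enclosing circle is the circumcircle.
Circumcentre = (-17/14, -15/7), r² = 3485/196.
Centre = (-17/14, -15/7).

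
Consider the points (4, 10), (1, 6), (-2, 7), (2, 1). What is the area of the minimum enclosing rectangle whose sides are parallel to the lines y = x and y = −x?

In coordinates u = x + y, v = x − y the rectangle is axis-aligned; the map (x,y)→(u,v) scales areas by 2.
u-values: 14, 7, 5, 3; range = 14 − 3 = 11.
v-values: -6, -5, -9, 1; range = 1 − (-9) = 10.
Area = (11 × 10) / 2 = 55.

55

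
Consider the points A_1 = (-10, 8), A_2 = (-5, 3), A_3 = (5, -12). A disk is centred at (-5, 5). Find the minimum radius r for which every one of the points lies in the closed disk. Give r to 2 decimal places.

The required radius is the distance from (-5, 5) to the farthest point.
Squared distances: 34, 4, 389.
Maximum is 389, attained at A_3.
r = √389 ≈ 19.72.

19.72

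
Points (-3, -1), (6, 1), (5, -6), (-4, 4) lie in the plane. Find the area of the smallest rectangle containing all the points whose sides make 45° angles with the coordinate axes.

In coordinates u = x + y, v = x − y the rectangle is axis-aligned; the map (x,y)→(u,v) scales areas by 2.
u-values: -4, 7, -1, 0; range = 7 − (-4) = 11.
v-values: -2, 5, 11, -8; range = 11 − (-8) = 19.
Area = (11 × 19) / 2 = 104.5.

104.5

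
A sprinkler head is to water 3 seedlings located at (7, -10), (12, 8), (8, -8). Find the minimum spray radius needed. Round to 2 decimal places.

Call the three points A, B, C in the order given.
Side lengths²: AB² = 349, AC² = 5, BC² = 272.
Since AB² = 349 ≥ 272 + 5 = 277, the angle opposite AB is not acute, so the smallest enclosing circle has AB as diameter.
Centre = midpoint of AB = (9.5, -1), r² = 349/4 = 87.25.
r = √(87.25) ≈ 9.34.

9.34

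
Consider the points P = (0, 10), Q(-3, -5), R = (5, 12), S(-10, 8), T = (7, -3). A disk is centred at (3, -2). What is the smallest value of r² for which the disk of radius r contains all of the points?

269

The required radius is the distance from (3, -2) to the farthest point.
Squared distances: 153, 45, 200, 269, 17.
Maximum is 269, attained at S.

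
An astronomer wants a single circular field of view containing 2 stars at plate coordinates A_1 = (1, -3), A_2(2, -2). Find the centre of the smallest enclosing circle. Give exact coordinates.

(1.5, -2.5)

The smallest circle enclosing two points has them as diameter endpoints.
Centre = midpoint = (1.5, -2.5); r² = |A_1A_2|²/4 = 2/4 = 0.5.
Centre = (1.5, -2.5).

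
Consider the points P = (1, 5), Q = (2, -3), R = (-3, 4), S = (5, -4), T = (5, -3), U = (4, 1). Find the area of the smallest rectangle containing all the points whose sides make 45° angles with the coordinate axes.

In coordinates u = x + y, v = x − y the rectangle is axis-aligned; the map (x,y)→(u,v) scales areas by 2.
u-values: 6, -1, 1, 1, 2, 5; range = 6 − (-1) = 7.
v-values: -4, 5, -7, 9, 8, 3; range = 9 − (-7) = 16.
Area = (7 × 16) / 2 = 56.

56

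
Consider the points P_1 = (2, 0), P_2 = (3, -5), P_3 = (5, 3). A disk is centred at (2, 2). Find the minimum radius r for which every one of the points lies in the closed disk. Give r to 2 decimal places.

7.07

The required radius is the distance from (2, 2) to the farthest point.
Squared distances: 4, 50, 10.
Maximum is 50, attained at P_2.
r = √50 ≈ 7.07.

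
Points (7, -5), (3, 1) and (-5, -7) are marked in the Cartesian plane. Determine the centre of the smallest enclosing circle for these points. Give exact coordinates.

Call the three points A, B, C in the order given.
Side lengths²: AB² = 52, AC² = 148, BC² = 128.
Since AC² = 148 < 128 + 52 = 180, the triangle is acute, so the smallest enclosing circle is the circumcircle.
Circumcentre = (0.8, -4.8), r² = 38.48.
Centre = (0.8, -4.8).

(0.8, -4.8)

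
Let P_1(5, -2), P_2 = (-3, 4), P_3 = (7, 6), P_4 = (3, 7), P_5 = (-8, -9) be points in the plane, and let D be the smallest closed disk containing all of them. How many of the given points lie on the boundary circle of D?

2

A smallest enclosing disk is always determined by at most three of the input points on its boundary.
The farthest pair is P_3–P_5 with squared distance 450. The circle on this segment as diameter has centre (-0.5, -1.5) and r² = 450/4 = 112.5.
Check P_1: distance² to centre = 30.5 ≤ 112.5, so it lies inside.
All remaining points lie in this disk, and no smaller disk contains both endpoints, so this is the minimum enclosing circle.
The points at distance exactly r from the centre are P_3, P_5 — 2 points.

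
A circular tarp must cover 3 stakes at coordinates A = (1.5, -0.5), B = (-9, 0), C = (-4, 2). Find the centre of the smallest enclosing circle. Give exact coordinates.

(-3.75, -0.25)

Side lengths²: AB² = 110.5, AC² = 36.5, BC² = 29.
Since AB² = 110.5 ≥ 36.5 + 29 = 65.5, the angle opposite AB is not acute, so the smallest enclosing circle has AB as diameter.
Centre = midpoint of AB = (-3.75, -0.25), r² = 110.5/4 = 27.625.
Centre = (-3.75, -0.25).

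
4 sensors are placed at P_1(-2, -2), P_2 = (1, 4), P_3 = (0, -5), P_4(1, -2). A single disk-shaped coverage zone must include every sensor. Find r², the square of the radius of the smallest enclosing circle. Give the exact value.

20.5

The farthest pair is P_2–P_3 with squared distance 82. The circle on this segment as diameter has centre (0.5, -0.5) and r² = 82/4 = 20.5.
Check P_1: distance² to centre = 8.5 ≤ 20.5, so it lies inside.
All remaining points lie in this disk, and no smaller disk contains both endpoints, so this is the minimum enclosing circle.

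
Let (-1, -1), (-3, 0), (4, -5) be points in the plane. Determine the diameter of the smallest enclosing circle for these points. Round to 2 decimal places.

8.60

Call the three points A, B, C in the order given.
Side lengths²: AB² = 5, AC² = 41, BC² = 74.
Since BC² = 74 ≥ 41 + 5 = 46, the angle opposite BC is not acute, so the smallest enclosing circle has BC as diameter.
Centre = midpoint of BC = (0.5, -2.5), r² = 74/4 = 18.5.
Diameter = 2r = 2√(18.5) ≈ 8.60.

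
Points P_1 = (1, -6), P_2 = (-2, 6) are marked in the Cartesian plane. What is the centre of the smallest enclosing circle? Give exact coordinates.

The smallest circle enclosing two points has them as diameter endpoints.
Centre = midpoint = (-0.5, 0); r² = |P_1P_2|²/4 = 153/4 = 38.25.
Centre = (-0.5, 0).

(-0.5, 0)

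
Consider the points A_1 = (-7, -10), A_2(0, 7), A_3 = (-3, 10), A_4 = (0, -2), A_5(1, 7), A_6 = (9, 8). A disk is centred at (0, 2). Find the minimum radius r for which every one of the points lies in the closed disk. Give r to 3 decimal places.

The required radius is the distance from (0, 2) to the farthest point.
Squared distances: 193, 25, 73, 16, 26, 117.
Maximum is 193, attained at A_1.
r = √193 ≈ 13.892.

13.892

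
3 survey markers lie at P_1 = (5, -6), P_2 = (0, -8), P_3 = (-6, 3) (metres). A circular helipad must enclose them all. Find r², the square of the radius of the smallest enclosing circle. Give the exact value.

50.5

Side lengths²: P_1P_2² = 29, P_1P_3² = 202, P_2P_3² = 157.
Since P_1P_3² = 202 ≥ 157 + 29 = 186, the angle opposite P_1P_3 is not acute, so the smallest enclosing circle has P_1P_3 as diameter.
Centre = midpoint of P_1P_3 = (-0.5, -1.5), r² = 202/4 = 50.5.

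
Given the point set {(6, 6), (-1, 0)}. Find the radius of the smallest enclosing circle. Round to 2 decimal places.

The smallest circle enclosing two points has them as diameter endpoints.
Centre = midpoint = (2.5, 3); r² = |(6, 6)−(-1, 0)|²/4 = 85/4 = 21.25.
r = √(21.25) ≈ 4.61.

4.61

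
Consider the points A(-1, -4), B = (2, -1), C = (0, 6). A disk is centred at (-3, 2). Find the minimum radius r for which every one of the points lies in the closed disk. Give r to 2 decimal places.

The required radius is the distance from (-3, 2) to the farthest point.
Squared distances: 40, 34, 25.
Maximum is 40, attained at A.
r = √40 ≈ 6.32.

6.32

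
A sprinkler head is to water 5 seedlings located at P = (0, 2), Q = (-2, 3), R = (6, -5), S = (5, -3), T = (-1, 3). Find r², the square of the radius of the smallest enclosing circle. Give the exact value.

32

The farthest pair is Q–R with squared distance 128. The circle on this segment as diameter has centre (2, -1) and r² = 128/4 = 32.
Check P: distance² to centre = 13 ≤ 32, so it lies inside.
All remaining points lie in this disk, and no smaller disk contains both endpoints, so this is the minimum enclosing circle.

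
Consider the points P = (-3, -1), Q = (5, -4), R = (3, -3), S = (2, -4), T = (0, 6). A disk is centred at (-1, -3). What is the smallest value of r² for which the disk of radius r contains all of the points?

The required radius is the distance from (-1, -3) to the farthest point.
Squared distances: 8, 37, 16, 10, 82.
Maximum is 82, attained at T.

82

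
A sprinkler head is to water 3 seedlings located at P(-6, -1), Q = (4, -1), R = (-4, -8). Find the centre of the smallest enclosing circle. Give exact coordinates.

Side lengths²: PQ² = 100, PR² = 53, QR² = 113.
Since QR² = 113 < 100 + 53 = 153, the triangle is acute, so the smallest enclosing circle is the circumcircle.
Circumcentre = (-1, -47/14), r² = 5989/196.
Centre = (-1, -47/14).

(-1, -47/14)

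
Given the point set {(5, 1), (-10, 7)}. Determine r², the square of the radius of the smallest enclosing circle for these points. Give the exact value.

The smallest circle enclosing two points has them as diameter endpoints.
Centre = midpoint = (-2.5, 4); r² = |(5, 1)−(-10, 7)|²/4 = 261/4 = 65.25.

65.25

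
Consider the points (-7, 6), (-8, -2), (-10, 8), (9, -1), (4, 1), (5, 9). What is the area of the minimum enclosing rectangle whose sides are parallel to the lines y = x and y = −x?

In coordinates u = x + y, v = x − y the rectangle is axis-aligned; the map (x,y)→(u,v) scales areas by 2.
u-values: -1, -10, -2, 8, 5, 14; range = 14 − (-10) = 24.
v-values: -13, -6, -18, 10, 3, -4; range = 10 − (-18) = 28.
Area = (24 × 28) / 2 = 336.

336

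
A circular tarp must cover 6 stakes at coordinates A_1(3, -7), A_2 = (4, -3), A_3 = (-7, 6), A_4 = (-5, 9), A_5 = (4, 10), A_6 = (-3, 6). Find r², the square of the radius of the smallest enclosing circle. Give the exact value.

29725/361

The minimum enclosing circle of a finite set is fixed by two of the points (as a diameter) or three (as a circumcircle).
The minimum enclosing circle is determined by three boundary points: A_1, A_4, A_5.
Their circumcentre is (7/19, 32/19) with r² = 29725/361.
The farthest remaining point A_3 is at distance² 26324/361 ≤ 29725/361.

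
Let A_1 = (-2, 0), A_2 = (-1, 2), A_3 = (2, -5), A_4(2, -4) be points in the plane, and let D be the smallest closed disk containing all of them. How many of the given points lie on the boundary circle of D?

2

By Welzl's lemma the MEC is supported by two points (diametrically opposite) or three points (on a circumcircle).
The farthest pair is A_2–A_3 with squared distance 58. The circle on this segment as diameter has centre (0.5, -1.5) and r² = 58/4 = 14.5.
Check A_1: distance² to centre = 8.5 ≤ 14.5, so it lies inside.
All remaining points lie in this disk, and no smaller disk contains both endpoints, so this is the minimum enclosing circle.
The points at distance exactly r from the centre are A_2, A_3 — 2 points.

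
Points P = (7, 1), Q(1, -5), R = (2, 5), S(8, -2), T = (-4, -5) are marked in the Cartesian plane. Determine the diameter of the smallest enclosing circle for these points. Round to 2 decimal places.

13.04

The minimum enclosing circle of a finite set is fixed by two of the points (as a diameter) or three (as a circumcircle).
The minimum enclosing circle is determined by three boundary points: R, S, T.
Their circumcentre is (1.5, -1.5) with r² = 42.5.
The farthest remaining point P is at distance² 36.5 ≤ 42.5.
Diameter = 2r = 2√(42.5) ≈ 13.04.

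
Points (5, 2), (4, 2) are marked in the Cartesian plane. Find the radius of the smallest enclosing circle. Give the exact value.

0.5

The smallest circle enclosing two points has them as diameter endpoints.
Centre = midpoint = (4.5, 2); r² = |(5, 2)−(4, 2)|²/4 = 1/4 = 0.25.
r = √(0.25) = 0.5.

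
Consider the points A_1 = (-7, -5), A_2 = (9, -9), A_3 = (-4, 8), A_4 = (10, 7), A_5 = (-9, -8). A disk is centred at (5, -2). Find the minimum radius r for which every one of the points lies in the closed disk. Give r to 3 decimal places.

15.232

The required radius is the distance from (5, -2) to the farthest point.
Squared distances: 153, 65, 181, 106, 232.
Maximum is 232, attained at A_5.
r = √232 ≈ 15.232.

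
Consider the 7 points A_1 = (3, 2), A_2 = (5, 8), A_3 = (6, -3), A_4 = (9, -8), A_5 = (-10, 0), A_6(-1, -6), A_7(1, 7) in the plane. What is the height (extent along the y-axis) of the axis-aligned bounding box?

max y = 8, min y = -8, so height = 16.

16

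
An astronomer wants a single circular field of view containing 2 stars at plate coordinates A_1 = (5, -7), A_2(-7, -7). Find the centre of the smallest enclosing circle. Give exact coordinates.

(-1, -7)

The smallest circle enclosing two points has them as diameter endpoints.
Centre = midpoint = (-1, -7); r² = |A_1A_2|²/4 = 144/4 = 36.
Centre = (-1, -7).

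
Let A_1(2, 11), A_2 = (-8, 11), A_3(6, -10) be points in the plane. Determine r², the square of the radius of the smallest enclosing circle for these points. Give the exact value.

Side lengths²: A_1A_2² = 100, A_1A_3² = 457, A_2A_3² = 637.
Since A_2A_3² = 637 ≥ 457 + 100 = 557, the angle opposite A_2A_3 is not acute, so the smallest enclosing circle has A_2A_3 as diameter.
Centre = midpoint of A_2A_3 = (-1, 0.5), r² = 637/4 = 159.25.

159.25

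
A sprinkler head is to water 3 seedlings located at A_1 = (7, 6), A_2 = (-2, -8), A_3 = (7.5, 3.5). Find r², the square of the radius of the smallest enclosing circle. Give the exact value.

69.25

Side lengths²: A_1A_2² = 277, A_1A_3² = 6.5, A_2A_3² = 222.5.
Since A_1A_2² = 277 ≥ 222.5 + 6.5 = 229, the angle opposite A_1A_2 is not acute, so the smallest enclosing circle has A_1A_2 as diameter.
Centre = midpoint of A_1A_2 = (2.5, -1), r² = 277/4 = 69.25.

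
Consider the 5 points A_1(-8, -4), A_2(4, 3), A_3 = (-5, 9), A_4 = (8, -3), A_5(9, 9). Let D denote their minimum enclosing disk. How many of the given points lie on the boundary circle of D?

2

The farthest pair is A_1–A_5 with squared distance 458. The circle on this segment as diameter has centre (0.5, 2.5) and r² = 458/4 = 114.5.
Check A_2: distance² to centre = 12.5 ≤ 114.5, so it lies inside.
All remaining points lie in this disk, and no smaller disk contains both endpoints, so this is the minimum enclosing circle.
The points at distance exactly r from the centre are A_1, A_5 — 2 points.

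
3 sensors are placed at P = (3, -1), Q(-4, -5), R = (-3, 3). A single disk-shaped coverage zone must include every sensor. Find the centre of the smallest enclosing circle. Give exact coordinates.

(-1.5, -1.25)

Side lengths²: PQ² = 65, PR² = 52, QR² = 65.
Since QR² = 65 < 65 + 52 = 117, the triangle is acute, so the smallest enclosing circle is the circumcircle.
Circumcentre = (-1.5, -1.25), r² = 20.3125.
Centre = (-1.5, -1.25).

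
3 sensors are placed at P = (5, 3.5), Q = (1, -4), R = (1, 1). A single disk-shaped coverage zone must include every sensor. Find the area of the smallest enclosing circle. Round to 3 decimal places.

Side lengths²: PQ² = 72.25, PR² = 22.25, QR² = 25.
Since PQ² = 72.25 ≥ 25 + 22.25 = 47.25, the angle opposite PQ is not acute, so the smallest enclosing circle has PQ as diameter.
Centre = midpoint of PQ = (3, -0.25), r² = 72.25/4 = 18.0625.
Area = π·r² = π·18.0625 ≈ 56.745.

56.745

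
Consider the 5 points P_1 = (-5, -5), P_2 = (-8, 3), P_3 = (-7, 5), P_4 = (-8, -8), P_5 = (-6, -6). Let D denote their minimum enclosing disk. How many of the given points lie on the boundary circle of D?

The minimum enclosing circle of a finite set is fixed by two of the points (as a diameter) or three (as a circumcircle).
The farthest pair is P_3–P_4 with squared distance 170. The circle on this segment as diameter has centre (-7.5, -1.5) and r² = 170/4 = 42.5.
Check P_1: distance² to centre = 18.5 ≤ 42.5, so it lies inside.
All remaining points lie in this disk, and no smaller disk contains both endpoints, so this is the minimum enclosing circle.
The points at distance exactly r from the centre are P_3, P_4 — 2 points.

2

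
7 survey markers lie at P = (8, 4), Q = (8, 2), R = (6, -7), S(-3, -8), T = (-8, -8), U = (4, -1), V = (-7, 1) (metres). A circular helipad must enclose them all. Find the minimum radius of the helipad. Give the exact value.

A smallest enclosing disk is always determined by at most three of the input points on its boundary.
The farthest pair is P–T with squared distance 400. The circle on this segment as diameter has centre (0, -2) and r² = 400/4 = 100.
Check Q: distance² to centre = 80 ≤ 100, so it lies inside.
All remaining points lie in this disk, and no smaller disk contains both endpoints, so this is the minimum enclosing circle.
r = √100 = 10.

10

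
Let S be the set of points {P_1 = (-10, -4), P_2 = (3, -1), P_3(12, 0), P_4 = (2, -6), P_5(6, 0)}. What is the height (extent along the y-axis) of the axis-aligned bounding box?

6

max y = 0, min y = -6, so height = 6.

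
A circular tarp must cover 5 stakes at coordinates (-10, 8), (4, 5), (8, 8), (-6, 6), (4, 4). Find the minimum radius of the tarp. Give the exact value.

9

The farthest pair is (-10, 8)–(8, 8) with squared distance 324. The circle on this segment as diameter has centre (-1, 8) and r² = 324/4 = 81.
Check (4, 5): distance² to centre = 34 ≤ 81, so it lies inside.
All remaining points lie in this disk, and no smaller disk contains both endpoints, so this is the minimum enclosing circle.
r = √81 = 9.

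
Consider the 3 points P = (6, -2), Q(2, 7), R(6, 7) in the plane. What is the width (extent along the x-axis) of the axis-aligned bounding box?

max x = 6, min x = 2, so width = 4.

4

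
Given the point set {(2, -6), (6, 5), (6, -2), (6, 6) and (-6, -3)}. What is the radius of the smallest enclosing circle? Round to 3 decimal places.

By Welzl's lemma the MEC is supported by two points (diametrically opposite) or three points (on a circumcircle).
The minimum enclosing circle is determined by three boundary points: (2, -6), (6, 6), (-6, -3).
Their circumcentre is (1/6, 23/18) with r² = 9125/162.
The farthest remaining point (6, 5) is at distance² 7757/162 ≤ 9125/162.
r = √(9125/162) ≈ 7.505.

7.505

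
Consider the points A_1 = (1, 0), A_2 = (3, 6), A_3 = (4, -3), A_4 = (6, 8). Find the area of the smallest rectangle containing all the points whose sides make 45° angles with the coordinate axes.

In coordinates u = x + y, v = x − y the rectangle is axis-aligned; the map (x,y)→(u,v) scales areas by 2.
u-values: 1, 9, 1, 14; range = 14 − 1 = 13.
v-values: 1, -3, 7, -2; range = 7 − (-3) = 10.
Area = (13 × 10) / 2 = 65.

65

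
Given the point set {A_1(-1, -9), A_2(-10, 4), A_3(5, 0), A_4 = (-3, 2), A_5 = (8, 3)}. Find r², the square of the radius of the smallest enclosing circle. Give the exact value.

A smallest enclosing disk is always determined by at most three of the input points on its boundary.
The minimum enclosing circle is determined by three boundary points: A_1, A_2, A_5.
Their circumcentre is (-7/6, 0.5) with r² = 1625/18.
The farthest remaining point A_3 is at distance² 689/18 ≤ 1625/18.

1625/18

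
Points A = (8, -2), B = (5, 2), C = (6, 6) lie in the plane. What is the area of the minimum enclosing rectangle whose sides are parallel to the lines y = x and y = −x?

30

In coordinates u = x + y, v = x − y the rectangle is axis-aligned; the map (x,y)→(u,v) scales areas by 2.
u-values: 6, 7, 12; range = 12 − 6 = 6.
v-values: 10, 3, 0; range = 10 − 0 = 10.
Area = (6 × 10) / 2 = 30.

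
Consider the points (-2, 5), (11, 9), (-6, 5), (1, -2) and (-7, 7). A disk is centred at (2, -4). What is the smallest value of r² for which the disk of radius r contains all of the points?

The required radius is the distance from (2, -4) to the farthest point.
Squared distances: 97, 250, 145, 5, 202.
Maximum is 250, attained at (11, 9).

250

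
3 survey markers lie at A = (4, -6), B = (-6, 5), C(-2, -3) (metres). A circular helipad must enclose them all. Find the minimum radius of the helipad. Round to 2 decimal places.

Side lengths²: AB² = 221, AC² = 45, BC² = 80.
Since AB² = 221 ≥ 80 + 45 = 125, the angle opposite AB is not acute, so the smallest enclosing circle has AB as diameter.
Centre = midpoint of AB = (-1, -0.5), r² = 221/4 = 55.25.
r = √(55.25) ≈ 7.43.

7.43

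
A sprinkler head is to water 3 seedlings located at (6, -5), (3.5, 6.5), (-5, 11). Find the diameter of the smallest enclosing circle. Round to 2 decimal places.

19.42

Call the three points A, B, C in the order given.
Side lengths²: AB² = 138.5, AC² = 377, BC² = 92.5.
Since AC² = 377 ≥ 138.5 + 92.5 = 231, the angle opposite AC is not acute, so the smallest enclosing circle has AC as diameter.
Centre = midpoint of AC = (0.5, 3), r² = 377/4 = 94.25.
Diameter = 2r = 2√(94.25) ≈ 19.42.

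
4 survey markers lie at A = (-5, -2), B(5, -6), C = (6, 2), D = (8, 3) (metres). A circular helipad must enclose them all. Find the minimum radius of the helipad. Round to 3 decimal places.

The minimum enclosing circle is determined by three boundary points: A, B, D.
Their circumcentre is (28/17, 2/17) with r² = 14065/289.
The farthest remaining point C is at distance² 6500/289 ≤ 14065/289.
r = √(14065/289) ≈ 6.976.

6.976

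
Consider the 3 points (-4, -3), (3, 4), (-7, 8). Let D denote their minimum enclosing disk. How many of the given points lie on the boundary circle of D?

Call the three points A, B, C in the order given.
Side lengths²: AB² = 98, AC² = 130, BC² = 116.
Since AC² = 130 < 116 + 98 = 214, the triangle is acute, so the smallest enclosing circle is the circumcircle.
Circumcentre = (-22/7, 22/7), r² = 1885/49.
The points at distance exactly r from the centre are (-4, -3), (3, 4), (-7, 8) — 3 points.

3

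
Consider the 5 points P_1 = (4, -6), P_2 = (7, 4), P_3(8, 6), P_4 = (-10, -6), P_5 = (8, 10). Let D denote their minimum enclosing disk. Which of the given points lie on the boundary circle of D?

P_4, P_5

A smallest enclosing disk is always determined by at most three of the input points on its boundary.
The farthest pair is P_4–P_5 with squared distance 580. The circle on this segment as diameter has centre (-1, 2) and r² = 580/4 = 145.
Check P_1: distance² to centre = 89 ≤ 145, so it lies inside.
All remaining points lie in this disk, and no smaller disk contains both endpoints, so this is the minimum enclosing circle.
The points at distance exactly r from the centre are P_4, P_5 — 2 points.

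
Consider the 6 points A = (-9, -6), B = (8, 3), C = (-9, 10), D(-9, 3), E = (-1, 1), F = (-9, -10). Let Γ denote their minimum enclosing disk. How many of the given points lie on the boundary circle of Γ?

By Welzl's lemma the MEC is supported by two points (diametrically opposite) or three points (on a circumcircle).
The minimum enclosing circle is determined by three boundary points: B, C, F.
Their circumcentre is (-54/17, 0) with r² = 38701/289.
The farthest remaining point A is at distance² 20205/289 ≤ 38701/289.
The points at distance exactly r from the centre are B, C, F — 3 points.

3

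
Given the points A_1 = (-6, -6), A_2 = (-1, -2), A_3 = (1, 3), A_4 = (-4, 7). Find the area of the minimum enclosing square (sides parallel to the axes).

169

The bounding box has width 7 and height 13.
An axis-aligned square enclosing the set must have side ≥ max(width, height).
So the minimum side is max(7, 13) = 13.
Area = 13² = 169.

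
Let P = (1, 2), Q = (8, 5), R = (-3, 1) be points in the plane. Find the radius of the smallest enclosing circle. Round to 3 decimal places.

Side lengths²: PQ² = 58, PR² = 17, QR² = 137.
Since QR² = 137 ≥ 58 + 17 = 75, the angle opposite QR is not acute, so the smallest enclosing circle has QR as diameter.
Centre = midpoint of QR = (2.5, 3), r² = 137/4 = 34.25.
r = √(34.25) ≈ 5.852.

5.852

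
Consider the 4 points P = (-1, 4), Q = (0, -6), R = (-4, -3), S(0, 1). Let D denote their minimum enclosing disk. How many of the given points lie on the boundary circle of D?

The farthest pair is P–Q with squared distance 101. The circle on this segment as diameter has centre (-0.5, -1) and r² = 101/4 = 25.25.
Check R: distance² to centre = 16.25 ≤ 25.25, so it lies inside.
All remaining points lie in this disk, and no smaller disk contains both endpoints, so this is the minimum enclosing circle.
The points at distance exactly r from the centre are P, Q — 2 points.

2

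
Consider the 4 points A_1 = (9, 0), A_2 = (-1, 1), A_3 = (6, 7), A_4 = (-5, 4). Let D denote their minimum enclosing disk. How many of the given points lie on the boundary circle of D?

By Welzl's lemma the MEC is supported by two points (diametrically opposite) or three points (on a circumcircle).
The farthest pair is A_1–A_4 with squared distance 212. The circle on this segment as diameter has centre (2, 2) and r² = 212/4 = 53.
Check A_2: distance² to centre = 10 ≤ 53, so it lies inside.
All remaining points lie in this disk, and no smaller disk contains both endpoints, so this is the minimum enclosing circle.
The points at distance exactly r from the centre are A_1, A_4 — 2 points.

2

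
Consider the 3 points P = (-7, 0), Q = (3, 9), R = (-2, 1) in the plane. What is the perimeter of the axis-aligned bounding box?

Width = max x − min x = 3 − (-7) = 10.
Height = max y − min y = 9 − 0 = 9.
Perimeter = 2(10 + 9) = 38.

38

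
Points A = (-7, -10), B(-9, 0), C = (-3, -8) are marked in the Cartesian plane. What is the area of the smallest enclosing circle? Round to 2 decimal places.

Side lengths²: AB² = 104, AC² = 20, BC² = 100.
Since AB² = 104 < 100 + 20 = 120, the triangle is acute, so the smallest enclosing circle is the circumcircle.
Circumcentre = (-78/11, -53/11), r² = 3250/121.
Area = π·r² = π·3250/121 ≈ 84.38.

84.38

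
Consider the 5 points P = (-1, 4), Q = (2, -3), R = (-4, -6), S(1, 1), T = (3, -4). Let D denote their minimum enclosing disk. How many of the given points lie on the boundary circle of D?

By Welzl's lemma the MEC is supported by two points (diametrically opposite) or three points (on a circumcircle).
The minimum enclosing circle is determined by three boundary points: P, R, T.
Their circumcentre is (-1.5625, -1.28125) with r² = 28.2080078125.
The farthest remaining point Q is at distance² 15.6455078125 ≤ 28.2080078125.
The points at distance exactly r from the centre are P, R, T — 3 points.

3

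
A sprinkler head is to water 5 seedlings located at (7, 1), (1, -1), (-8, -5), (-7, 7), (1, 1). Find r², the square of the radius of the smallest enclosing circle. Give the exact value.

The minimum enclosing circle of a finite set is fixed by two of the points (as a diameter) or three (as a circumcircle).
The minimum enclosing circle is determined by three boundary points: (7, 1), (-8, -5), (-7, 7).
Their circumcentre is (-1.5, 0.5) with r² = 72.5.
The farthest remaining point (1, -1) is at distance² 8.5 ≤ 72.5.

72.5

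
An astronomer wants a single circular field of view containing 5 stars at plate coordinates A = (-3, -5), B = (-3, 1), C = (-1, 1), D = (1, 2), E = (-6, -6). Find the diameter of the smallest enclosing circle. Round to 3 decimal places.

10.630

The farthest pair is D–E with squared distance 113. The circle on this segment as diameter has centre (-2.5, -2) and r² = 113/4 = 28.25.
Check A: distance² to centre = 9.25 ≤ 28.25, so it lies inside.
All remaining points lie in this disk, and no smaller disk contains both endpoints, so this is the minimum enclosing circle.
Diameter = 2r = 2√(28.25) ≈ 10.630.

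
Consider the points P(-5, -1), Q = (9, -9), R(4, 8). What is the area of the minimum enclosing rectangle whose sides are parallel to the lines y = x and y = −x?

198

In coordinates u = x + y, v = x − y the rectangle is axis-aligned; the map (x,y)→(u,v) scales areas by 2.
u-values: -6, 0, 12; range = 12 − (-6) = 18.
v-values: -4, 18, -4; range = 18 − (-4) = 22.
Area = (18 × 22) / 2 = 198.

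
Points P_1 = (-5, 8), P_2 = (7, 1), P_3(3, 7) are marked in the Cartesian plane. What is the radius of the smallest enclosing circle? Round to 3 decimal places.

6.946

Side lengths²: P_1P_2² = 193, P_1P_3² = 65, P_2P_3² = 52.
Since P_1P_2² = 193 ≥ 65 + 52 = 117, the angle opposite P_1P_2 is not acute, so the smallest enclosing circle has P_1P_2 as diameter.
Centre = midpoint of P_1P_2 = (1, 4.5), r² = 193/4 = 48.25.
r = √(48.25) ≈ 6.946.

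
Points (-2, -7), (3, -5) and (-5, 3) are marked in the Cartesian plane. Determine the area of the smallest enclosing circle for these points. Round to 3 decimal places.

Call the three points A, B, C in the order given.
Side lengths²: AB² = 29, AC² = 109, BC² = 128.
Since BC² = 128 < 109 + 29 = 138, the triangle is acute, so the smallest enclosing circle is the circumcircle.
Circumcentre = (-19/14, -19/14), r² = 3161/98.
Area = π·r² = π·3161/98 ≈ 101.332.

101.332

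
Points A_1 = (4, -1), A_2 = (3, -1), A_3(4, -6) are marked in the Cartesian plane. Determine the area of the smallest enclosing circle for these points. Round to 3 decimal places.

20.420

Side lengths²: A_1A_2² = 1, A_1A_3² = 25, A_2A_3² = 26.
Since A_2A_3² = 26 ≥ 25 + 1 = 26, the angle opposite A_2A_3 is not acute, so the smallest enclosing circle has A_2A_3 as diameter.
Centre = midpoint of A_2A_3 = (3.5, -3.5), r² = 26/4 = 6.5.
Area = π·r² = π·6.5 ≈ 20.420.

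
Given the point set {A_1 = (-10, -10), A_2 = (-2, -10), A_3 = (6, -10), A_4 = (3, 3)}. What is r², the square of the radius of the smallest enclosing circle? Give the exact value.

89

The minimum enclosing circle is determined by three boundary points: A_1, A_3, A_4.
Their circumcentre is (-2, -5) with r² = 89.
The farthest remaining point A_2 is at distance² 25 ≤ 89.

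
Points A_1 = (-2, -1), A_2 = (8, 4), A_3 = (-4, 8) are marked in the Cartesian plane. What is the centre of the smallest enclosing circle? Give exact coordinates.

Side lengths²: A_1A_2² = 125, A_1A_3² = 85, A_2A_3² = 160.
Since A_2A_3² = 160 < 125 + 85 = 210, the triangle is acute, so the smallest enclosing circle is the circumcircle.
Circumcentre = (1.5, 4.5), r² = 42.5.
Centre = (1.5, 4.5).

(1.5, 4.5)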